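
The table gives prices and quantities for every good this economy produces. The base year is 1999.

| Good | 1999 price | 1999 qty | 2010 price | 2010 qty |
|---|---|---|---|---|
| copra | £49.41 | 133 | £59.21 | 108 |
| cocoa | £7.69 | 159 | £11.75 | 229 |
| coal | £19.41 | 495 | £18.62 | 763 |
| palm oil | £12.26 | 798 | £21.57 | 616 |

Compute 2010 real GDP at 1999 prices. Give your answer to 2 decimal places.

Real GDP 2010 = Σ (p_1999 × q_2010) = 49.41·108 + 7.69·229 + 19.41·763 + 12.26·616 = 29459.28.

£29459.28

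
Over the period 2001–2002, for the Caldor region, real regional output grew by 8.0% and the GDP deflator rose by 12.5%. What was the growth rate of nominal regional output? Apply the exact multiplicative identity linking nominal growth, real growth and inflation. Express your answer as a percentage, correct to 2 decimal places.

21.50%

(1 + g_nom) = (1 + g_real)(1 + π) = 1.0800 × 1.1250 = 1.21500.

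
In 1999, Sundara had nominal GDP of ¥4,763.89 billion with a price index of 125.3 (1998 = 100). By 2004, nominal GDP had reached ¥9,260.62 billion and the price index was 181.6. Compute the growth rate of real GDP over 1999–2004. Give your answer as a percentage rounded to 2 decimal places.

Deflate each year: 1999 → 4763.89/1.253 = 3801.99; 2004 → 9260.62/1.816 = 5099.46.
So real GDP changed by 5099.46/3801.99 − 1 = 0.3413, i.e. 34.13%.

34.13%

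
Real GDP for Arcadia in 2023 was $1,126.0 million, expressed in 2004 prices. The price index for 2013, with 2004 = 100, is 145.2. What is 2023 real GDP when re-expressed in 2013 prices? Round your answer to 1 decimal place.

$1,635.0 million

Real GDP in 2013 prices = Real GDP in 2004 prices × (P_2013/P_2004) = 1126.0 × 1.452 = 1634.95.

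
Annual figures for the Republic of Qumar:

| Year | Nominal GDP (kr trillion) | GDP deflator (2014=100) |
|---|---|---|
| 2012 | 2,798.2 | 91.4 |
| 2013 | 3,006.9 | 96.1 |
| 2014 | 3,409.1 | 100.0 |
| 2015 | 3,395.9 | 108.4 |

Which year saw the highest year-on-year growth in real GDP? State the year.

2014

2013: real = 3006.9/0.961 = 3128.93; growth vs 2012 (3061.49) = 2.20%.
2014: real = 3409.1/1.000 = 3409.10; growth vs 2013 (3128.93) = 8.95%.
2015: real = 3395.9/1.084 = 3132.75; growth vs 2014 (3409.10) = -8.11%.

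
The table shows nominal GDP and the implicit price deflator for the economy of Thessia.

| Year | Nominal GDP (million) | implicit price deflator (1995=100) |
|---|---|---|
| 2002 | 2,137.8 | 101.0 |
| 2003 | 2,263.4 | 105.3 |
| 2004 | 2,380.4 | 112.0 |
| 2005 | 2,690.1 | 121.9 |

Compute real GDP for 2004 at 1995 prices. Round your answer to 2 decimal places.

Real GDP 2004 = 2380.4 / 1.120 = 2125.36.

2,125.36 million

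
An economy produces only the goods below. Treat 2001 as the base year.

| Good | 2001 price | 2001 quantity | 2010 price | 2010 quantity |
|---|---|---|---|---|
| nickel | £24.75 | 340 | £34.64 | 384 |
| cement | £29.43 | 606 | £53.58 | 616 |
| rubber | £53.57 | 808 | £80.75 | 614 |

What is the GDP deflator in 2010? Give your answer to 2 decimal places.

Nominal GDP 2010 = 34.64·384 + 53.58·616 + 80.75·614 = 95887.54.
Real GDP 2010 (at 2001 prices) = 24.75·384 + 29.43·616 + 53.57·614 = 60524.86.
Deflator = Nominal/Real × 100 = 95887.54/60524.86 × 100 = 158.427.

158.43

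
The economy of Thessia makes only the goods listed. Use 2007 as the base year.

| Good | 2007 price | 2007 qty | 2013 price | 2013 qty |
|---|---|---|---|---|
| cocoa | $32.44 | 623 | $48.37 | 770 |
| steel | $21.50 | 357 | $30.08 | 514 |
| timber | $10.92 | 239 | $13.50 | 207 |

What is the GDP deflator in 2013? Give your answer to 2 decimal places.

Nominal GDP 2013 = 48.37·770 + 30.08·514 + 13.50·207 = 55500.52.
Real GDP 2013 (at 2007 prices) = 32.44·770 + 21.50·514 + 10.92·207 = 38290.24.
Deflator = Nominal/Real × 100 = 55500.52/38290.24 × 100 = 144.947.

144.95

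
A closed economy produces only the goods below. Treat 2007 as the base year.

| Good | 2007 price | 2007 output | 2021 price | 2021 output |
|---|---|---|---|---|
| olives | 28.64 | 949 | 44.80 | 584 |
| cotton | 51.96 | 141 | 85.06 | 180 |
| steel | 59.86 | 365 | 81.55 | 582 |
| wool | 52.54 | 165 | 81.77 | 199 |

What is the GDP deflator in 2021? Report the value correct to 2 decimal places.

147.41

Nominal GDP 2021 = 44.80·584 + 85.06·180 + 81.55·582 + 81.77·199 = 105208.33.
Real GDP 2021 (at 2007 prices) = 28.64·584 + 51.96·180 + 59.86·582 + 52.54·199 = 71372.54.
Deflator = Nominal/Real × 100 = 105208.33/71372.54 × 100 = 147.407.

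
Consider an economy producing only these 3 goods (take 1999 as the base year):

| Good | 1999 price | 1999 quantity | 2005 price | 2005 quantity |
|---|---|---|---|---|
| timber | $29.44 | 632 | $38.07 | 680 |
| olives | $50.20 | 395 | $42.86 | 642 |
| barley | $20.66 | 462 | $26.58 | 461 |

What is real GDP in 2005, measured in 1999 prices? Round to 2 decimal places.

Real GDP 2005 = Σ (p_1999 × q_2005) = 29.44·680 + 50.20·642 + 20.66·461 = 61771.86.

$61771.86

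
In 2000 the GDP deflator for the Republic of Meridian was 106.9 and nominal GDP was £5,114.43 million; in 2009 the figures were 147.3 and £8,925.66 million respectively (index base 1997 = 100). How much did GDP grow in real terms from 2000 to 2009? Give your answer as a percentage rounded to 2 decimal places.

26.65%

Deflate each year: 2000 → 5114.43/1.069 = 4784.31; 2009 → 8925.66/1.473 = 6059.51.
So real GDP changed by 6059.51/4784.31 − 1 = 0.2665, i.e. 26.65%.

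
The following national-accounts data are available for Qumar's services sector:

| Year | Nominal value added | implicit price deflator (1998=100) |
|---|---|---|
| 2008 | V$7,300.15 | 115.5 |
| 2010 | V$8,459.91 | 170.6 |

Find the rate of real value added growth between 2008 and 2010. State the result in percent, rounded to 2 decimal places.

Deflate each year: 2008 → 7300.15/1.155 = 6320.48; 2010 → 8459.91/1.706 = 4958.92.
So real value added changed by 4958.92/6320.48 − 1 = -0.2154, i.e. -21.54%.

-21.54%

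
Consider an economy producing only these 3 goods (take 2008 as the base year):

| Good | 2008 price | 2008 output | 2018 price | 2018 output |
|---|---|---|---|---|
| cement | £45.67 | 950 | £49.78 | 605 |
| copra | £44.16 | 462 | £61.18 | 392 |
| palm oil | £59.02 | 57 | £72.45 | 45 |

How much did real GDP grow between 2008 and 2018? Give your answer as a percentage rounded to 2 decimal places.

-29.12%

Real GDP 2008 = Nominal GDP 2008 = 45.67·950 + 44.16·462 + 59.02·57 = 67152.56.
Real GDP 2018 (at 2008 prices) = 45.67·605 + 44.16·392 + 59.02·45 = 47596.97.
Real growth = 47596.97/67152.56 − 1 = -0.2912.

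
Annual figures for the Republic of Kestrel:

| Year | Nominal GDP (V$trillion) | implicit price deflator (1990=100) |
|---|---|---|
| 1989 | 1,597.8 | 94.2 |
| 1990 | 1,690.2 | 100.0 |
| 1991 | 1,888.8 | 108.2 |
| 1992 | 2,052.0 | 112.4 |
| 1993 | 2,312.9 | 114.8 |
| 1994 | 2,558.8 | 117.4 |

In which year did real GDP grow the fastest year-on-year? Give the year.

1990: real = 1690.2/1.000 = 1690.20; growth vs 1989 (1696.18) = -0.35%.
1991: real = 1888.8/1.082 = 1745.66; growth vs 1990 (1690.20) = 3.28%.
1992: real = 2052.0/1.124 = 1825.62; growth vs 1991 (1745.66) = 4.58%.
1993: real = 2312.9/1.148 = 2014.72; growth vs 1992 (1825.62) = 10.36%.
1994: real = 2558.8/1.174 = 2179.56; growth vs 1993 (2014.72) = 8.18%.

1993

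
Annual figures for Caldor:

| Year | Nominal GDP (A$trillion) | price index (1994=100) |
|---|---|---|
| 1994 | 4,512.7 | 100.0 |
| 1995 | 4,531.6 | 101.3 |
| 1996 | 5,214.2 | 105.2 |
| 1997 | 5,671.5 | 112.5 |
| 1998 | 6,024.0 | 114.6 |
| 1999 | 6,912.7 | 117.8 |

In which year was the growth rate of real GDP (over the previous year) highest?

1999

1995: real = 4531.6/1.013 = 4473.45; growth vs 1994 (4512.70) = -0.87%.
1996: real = 5214.2/1.052 = 4956.46; growth vs 1995 (4473.45) = 10.80%.
1997: real = 5671.5/1.125 = 5041.33; growth vs 1996 (4956.46) = 1.71%.
1998: real = 6024.0/1.146 = 5256.54; growth vs 1997 (5041.33) = 4.27%.
1999: real = 6912.7/1.178 = 5868.17; growth vs 1998 (5256.54) = 11.64%.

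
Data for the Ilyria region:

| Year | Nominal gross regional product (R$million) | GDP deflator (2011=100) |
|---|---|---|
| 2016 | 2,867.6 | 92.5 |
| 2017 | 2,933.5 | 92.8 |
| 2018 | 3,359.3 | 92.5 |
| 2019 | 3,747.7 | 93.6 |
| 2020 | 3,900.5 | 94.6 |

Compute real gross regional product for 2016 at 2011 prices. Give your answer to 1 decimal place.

Real gross regional product 2016 = 2867.6 / 0.925 = 3100.11.

R$3,100.1 million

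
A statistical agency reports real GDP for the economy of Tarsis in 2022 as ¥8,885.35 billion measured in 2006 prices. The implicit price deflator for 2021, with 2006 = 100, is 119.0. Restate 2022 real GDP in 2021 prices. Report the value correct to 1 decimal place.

Real GDP in 2021 prices = Real GDP in 2006 prices × (P_2021/P_2006) = 8885.35 × 1.190 = 10573.57.

¥10,573.6 billion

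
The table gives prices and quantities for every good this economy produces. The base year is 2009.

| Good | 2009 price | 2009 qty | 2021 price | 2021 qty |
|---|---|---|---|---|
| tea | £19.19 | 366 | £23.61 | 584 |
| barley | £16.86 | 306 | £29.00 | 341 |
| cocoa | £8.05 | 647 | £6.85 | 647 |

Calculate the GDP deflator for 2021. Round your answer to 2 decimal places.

126.82

Nominal GDP 2021 = 23.61·584 + 29.00·341 + 6.85·647 = 28109.19.
Real GDP 2021 (at 2009 prices) = 19.19·584 + 16.86·341 + 8.05·647 = 22164.57.
Deflator = Nominal/Real × 100 = 28109.19/22164.57 × 100 = 126.820.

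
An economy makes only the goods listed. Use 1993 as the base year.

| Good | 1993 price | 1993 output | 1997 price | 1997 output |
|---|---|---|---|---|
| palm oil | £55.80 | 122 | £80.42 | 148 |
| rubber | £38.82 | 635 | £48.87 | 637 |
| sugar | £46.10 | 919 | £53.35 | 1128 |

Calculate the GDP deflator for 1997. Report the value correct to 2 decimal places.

121.44

Nominal GDP 1997 = 80.42·148 + 48.87·637 + 53.35·1128 = 103211.15.
Real GDP 1997 (at 1993 prices) = 55.80·148 + 38.82·637 + 46.10·1128 = 84987.54.
Deflator = Nominal/Real × 100 = 103211.15/84987.54 × 100 = 121.443.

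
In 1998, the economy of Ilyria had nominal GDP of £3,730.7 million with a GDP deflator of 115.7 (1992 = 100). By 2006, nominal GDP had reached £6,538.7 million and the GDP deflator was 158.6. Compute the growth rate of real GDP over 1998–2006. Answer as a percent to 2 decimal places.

Real GDP 1998 = 3730.7 / 1.157 = 3224.46.
Real GDP 2006 = 6538.7 / 1.586 = 4122.76.
Real growth = 4122.76 / 3224.46 − 1 = 0.2786.

27.86%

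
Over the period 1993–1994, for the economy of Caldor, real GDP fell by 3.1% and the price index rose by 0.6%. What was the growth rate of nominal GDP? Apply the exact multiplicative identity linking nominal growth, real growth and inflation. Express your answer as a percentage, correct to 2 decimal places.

(1 + g_nom) = (1 + g_real)(1 + π) = 0.9690 × 1.0060 = 0.97481.

-2.52%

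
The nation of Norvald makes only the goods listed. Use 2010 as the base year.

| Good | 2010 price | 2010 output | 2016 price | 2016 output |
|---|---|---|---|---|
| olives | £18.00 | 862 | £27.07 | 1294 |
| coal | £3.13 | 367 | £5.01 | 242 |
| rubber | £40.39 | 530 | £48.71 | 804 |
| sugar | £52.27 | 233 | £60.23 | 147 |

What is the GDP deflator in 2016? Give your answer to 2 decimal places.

Nominal GDP 2016 = 27.07·1294 + 5.01·242 + 48.71·804 + 60.23·147 = 84257.65.
Real GDP 2016 (at 2010 prices) = 18.00·1294 + 3.13·242 + 40.39·804 + 52.27·147 = 64206.71.
Deflator = Nominal/Real × 100 = 84257.65/64206.71 × 100 = 131.229.

131.23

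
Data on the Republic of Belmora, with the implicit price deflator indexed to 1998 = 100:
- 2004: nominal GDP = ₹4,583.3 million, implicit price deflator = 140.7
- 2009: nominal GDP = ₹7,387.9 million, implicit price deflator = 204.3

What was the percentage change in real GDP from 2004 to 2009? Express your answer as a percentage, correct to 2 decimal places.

Deflate each year: 2004 → 4583.3/1.407 = 3257.50; 2009 → 7387.9/2.043 = 3616.20.
So real GDP changed by 3616.20/3257.50 − 1 = 0.1101, i.e. 11.01%.

11.01%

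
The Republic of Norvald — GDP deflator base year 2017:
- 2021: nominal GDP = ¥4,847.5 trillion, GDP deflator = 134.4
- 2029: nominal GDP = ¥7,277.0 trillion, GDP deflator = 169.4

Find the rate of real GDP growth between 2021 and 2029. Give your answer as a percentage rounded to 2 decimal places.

19.10%

Real GDP 2021 = 4847.5 / 1.344 = 3606.77.
Real GDP 2029 = 7277.0 / 1.694 = 4295.75.
Real growth = 4295.75 / 3606.77 − 1 = 0.1910.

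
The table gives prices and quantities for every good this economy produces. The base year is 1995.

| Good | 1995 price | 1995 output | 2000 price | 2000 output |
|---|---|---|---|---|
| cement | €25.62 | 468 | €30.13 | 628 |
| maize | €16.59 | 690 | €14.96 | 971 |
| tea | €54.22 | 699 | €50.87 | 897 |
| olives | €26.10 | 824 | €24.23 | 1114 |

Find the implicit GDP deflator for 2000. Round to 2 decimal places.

Nominal GDP 2000 = 30.13·628 + 14.96·971 + 50.87·897 + 24.23·1114 = 106070.41.
Real GDP 2000 (at 1995 prices) = 25.62·628 + 16.59·971 + 54.22·897 + 26.10·1114 = 109908.99.
Deflator = Nominal/Real × 100 = 106070.41/109908.99 × 100 = 96.507.

96.51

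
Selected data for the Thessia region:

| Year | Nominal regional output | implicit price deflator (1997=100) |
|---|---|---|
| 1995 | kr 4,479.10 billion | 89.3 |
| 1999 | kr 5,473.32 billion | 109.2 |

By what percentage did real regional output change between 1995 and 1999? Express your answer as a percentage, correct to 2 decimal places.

Real regional output 1995 = 4479.10 / 0.893 = 5015.79.
Real regional output 1999 = 5473.32 / 1.092 = 5012.20.
Real growth = 5012.20 / 5015.79 − 1 = -0.0007.

-0.07%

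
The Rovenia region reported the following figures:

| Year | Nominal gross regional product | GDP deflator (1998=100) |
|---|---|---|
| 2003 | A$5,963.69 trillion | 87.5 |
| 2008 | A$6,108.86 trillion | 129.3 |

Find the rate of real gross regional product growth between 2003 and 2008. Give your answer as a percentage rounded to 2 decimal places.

-30.68%

Deflate each year: 2003 → 5963.69/0.875 = 6815.65; 2008 → 6108.86/1.293 = 4724.56.
So real gross regional product changed by 4724.56/6815.65 − 1 = -0.3068, i.e. -30.68%.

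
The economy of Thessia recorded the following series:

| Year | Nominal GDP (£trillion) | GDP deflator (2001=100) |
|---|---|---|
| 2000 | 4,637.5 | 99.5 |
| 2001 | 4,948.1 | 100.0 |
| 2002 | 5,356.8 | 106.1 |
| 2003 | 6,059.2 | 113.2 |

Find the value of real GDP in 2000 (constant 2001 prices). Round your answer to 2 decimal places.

Real GDP 2000 = 4637.5 / 0.995 = 4660.80.

£4,660.80 trillion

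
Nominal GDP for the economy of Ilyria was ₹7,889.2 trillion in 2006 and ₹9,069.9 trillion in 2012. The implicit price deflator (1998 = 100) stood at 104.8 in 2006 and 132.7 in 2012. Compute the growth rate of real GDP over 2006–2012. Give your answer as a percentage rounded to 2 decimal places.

-9.21%

Deflate each year: 2006 → 7889.2/1.048 = 7527.86; 2012 → 9069.9/1.327 = 6834.89.
So real GDP changed by 6834.89/7527.86 − 1 = -0.0921, i.e. -9.21%.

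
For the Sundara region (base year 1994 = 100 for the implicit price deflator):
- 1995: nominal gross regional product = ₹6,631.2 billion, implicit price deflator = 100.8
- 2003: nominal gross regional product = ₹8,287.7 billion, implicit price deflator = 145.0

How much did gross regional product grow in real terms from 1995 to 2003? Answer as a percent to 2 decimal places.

Real gross regional product 1995 = 6631.2 / 1.008 = 6578.57.
Real gross regional product 2003 = 8287.7 / 1.450 = 5715.66.
Real growth = 5715.66 / 6578.57 − 1 = -0.1312.

-13.12%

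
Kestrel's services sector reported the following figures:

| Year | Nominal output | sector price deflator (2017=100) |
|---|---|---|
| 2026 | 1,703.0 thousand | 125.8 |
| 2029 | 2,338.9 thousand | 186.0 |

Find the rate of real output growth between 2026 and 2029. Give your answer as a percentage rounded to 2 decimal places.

-7.11%

Real output 2026 = 1703.0 / 1.258 = 1353.74.
Real output 2029 = 2338.9 / 1.860 = 1257.47.
Real growth = 1257.47 / 1353.74 − 1 = -0.0711.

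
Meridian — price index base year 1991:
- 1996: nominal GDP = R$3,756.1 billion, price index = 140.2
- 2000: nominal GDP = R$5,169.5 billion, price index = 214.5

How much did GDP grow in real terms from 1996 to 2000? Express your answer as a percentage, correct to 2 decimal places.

Deflate each year: 1996 → 3756.1/1.402 = 2679.10; 2000 → 5169.5/2.145 = 2410.02.
So real GDP changed by 2410.02/2679.10 − 1 = -0.1004, i.e. -10.04%.

-10.04%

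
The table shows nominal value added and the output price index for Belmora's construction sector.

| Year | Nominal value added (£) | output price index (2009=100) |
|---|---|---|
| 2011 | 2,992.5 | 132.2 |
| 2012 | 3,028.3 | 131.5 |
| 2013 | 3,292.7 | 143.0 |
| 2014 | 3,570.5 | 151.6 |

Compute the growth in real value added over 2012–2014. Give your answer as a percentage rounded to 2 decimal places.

2.27%

Real value added 2012 = 3028.3/1.315 = 2302.89.
Real value added 2014 = 3570.5/1.516 = 2355.21.
Change = 2355.21/2302.89 − 1 = 0.0227.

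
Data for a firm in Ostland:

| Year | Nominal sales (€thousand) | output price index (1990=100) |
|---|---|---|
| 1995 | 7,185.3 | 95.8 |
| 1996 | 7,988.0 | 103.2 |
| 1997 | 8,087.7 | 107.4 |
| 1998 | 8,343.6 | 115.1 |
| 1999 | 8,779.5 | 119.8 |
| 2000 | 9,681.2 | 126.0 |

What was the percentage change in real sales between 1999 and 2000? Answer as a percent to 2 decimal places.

4.84%

Real sales 1999 = 8779.5/1.198 = 7328.46.
Real sales 2000 = 9681.2/1.260 = 7683.49.
Change = 7683.49/7328.46 − 1 = 0.0484.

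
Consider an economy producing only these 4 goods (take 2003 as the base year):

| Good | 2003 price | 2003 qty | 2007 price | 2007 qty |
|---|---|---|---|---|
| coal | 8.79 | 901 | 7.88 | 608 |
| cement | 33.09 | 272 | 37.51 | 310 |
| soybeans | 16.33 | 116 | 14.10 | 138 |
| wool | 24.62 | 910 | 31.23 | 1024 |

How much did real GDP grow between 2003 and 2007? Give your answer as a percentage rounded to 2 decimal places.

4.48%

Real GDP 2003 = Nominal GDP 2003 = 8.79·901 + 33.09·272 + 16.33·116 + 24.62·910 = 41218.75.
Real GDP 2007 (at 2003 prices) = 8.79·608 + 33.09·310 + 16.33·138 + 24.62·1024 = 43066.64.
Real growth = 43066.64/41218.75 − 1 = 0.0448.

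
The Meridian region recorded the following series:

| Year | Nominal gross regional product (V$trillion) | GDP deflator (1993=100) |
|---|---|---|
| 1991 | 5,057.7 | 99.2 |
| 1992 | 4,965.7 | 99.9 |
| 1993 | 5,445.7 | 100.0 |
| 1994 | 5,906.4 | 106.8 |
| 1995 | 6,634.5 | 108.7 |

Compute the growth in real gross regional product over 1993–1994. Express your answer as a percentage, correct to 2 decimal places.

1.55%

Real gross regional product 1993 = 5445.7/1.000 = 5445.70.
Real gross regional product 1994 = 5906.4/1.068 = 5530.34.
Change = 5530.34/5445.70 − 1 = 0.0155.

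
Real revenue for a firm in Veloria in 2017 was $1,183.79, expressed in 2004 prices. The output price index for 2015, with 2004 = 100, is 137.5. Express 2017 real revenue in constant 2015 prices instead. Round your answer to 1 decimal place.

$1,627.7

Real revenue in 2015 prices = Real revenue in 2004 prices × (P_2015/P_2004) = 1183.79 × 1.375 = 1627.71.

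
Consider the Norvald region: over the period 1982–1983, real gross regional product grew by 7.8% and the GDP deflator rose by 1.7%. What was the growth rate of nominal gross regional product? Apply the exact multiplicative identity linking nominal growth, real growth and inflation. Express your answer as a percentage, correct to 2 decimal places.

9.63%

(1 + g_nom) = (1 + g_real)(1 + π) = 1.0780 × 1.0170 = 1.09633.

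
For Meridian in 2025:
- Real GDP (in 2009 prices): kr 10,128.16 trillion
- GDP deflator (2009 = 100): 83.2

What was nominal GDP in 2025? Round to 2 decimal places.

kr 8,426.63 trillion

Nominal GDP = Real × (GDP deflator/100) = 10128.16 × 0.832 = 8426.63.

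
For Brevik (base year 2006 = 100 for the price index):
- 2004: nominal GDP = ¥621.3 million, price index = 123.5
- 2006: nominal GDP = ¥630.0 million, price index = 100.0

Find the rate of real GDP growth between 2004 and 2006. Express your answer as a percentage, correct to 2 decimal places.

Real GDP 2004 = 621.3 / 1.235 = 503.08.
Real GDP 2006 = 630.0 / 1.000 = 630.00.
Real growth = 630.00 / 503.08 − 1 = 0.2523.

25.23%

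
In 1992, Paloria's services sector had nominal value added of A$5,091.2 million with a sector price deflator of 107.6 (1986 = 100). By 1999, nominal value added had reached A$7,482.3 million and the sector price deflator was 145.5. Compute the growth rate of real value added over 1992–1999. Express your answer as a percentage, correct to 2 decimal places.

Real value added 1992 = 5091.2 / 1.076 = 4731.60.
Real value added 1999 = 7482.3 / 1.455 = 5142.47.
Real growth = 5142.47 / 4731.60 − 1 = 0.0868.

8.68%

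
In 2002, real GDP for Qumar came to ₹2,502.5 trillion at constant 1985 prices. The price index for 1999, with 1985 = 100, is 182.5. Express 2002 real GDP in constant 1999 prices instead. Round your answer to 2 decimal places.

₹4,567.06 trillion

Real GDP in 1999 prices = Real GDP in 1985 prices × (P_1999/P_1985) = 2502.5 × 1.825 = 4567.06.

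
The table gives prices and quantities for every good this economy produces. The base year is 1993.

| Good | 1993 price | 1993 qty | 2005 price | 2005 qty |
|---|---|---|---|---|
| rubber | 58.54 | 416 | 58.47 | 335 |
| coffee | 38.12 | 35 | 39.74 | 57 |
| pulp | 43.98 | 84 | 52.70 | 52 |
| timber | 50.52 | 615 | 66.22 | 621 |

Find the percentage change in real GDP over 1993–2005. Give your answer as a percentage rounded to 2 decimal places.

Real GDP 1993 = Nominal GDP 1993 = 58.54·416 + 38.12·35 + 43.98·84 + 50.52·615 = 60450.96.
Real GDP 2005 (at 1993 prices) = 58.54·335 + 38.12·57 + 43.98·52 + 50.52·621 = 55443.62.
Real growth = 55443.62/60450.96 − 1 = -0.0828.

-8.28%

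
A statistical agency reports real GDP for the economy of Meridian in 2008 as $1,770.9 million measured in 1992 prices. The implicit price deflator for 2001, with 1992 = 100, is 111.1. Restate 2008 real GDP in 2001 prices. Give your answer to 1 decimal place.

$1,967.5 million

Real GDP in 2001 prices = Real GDP in 1992 prices × (P_2001/P_1992) = 1770.9 × 1.111 = 1967.47.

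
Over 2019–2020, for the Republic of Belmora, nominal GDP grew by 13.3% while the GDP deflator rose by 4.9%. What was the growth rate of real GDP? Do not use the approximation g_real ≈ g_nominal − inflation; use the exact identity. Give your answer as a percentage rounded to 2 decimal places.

8.01%

(1 + g_nom) = (1 + g_real)(1 + π), so g_real = 1.1330 / 1.0490 − 1 = 0.08008.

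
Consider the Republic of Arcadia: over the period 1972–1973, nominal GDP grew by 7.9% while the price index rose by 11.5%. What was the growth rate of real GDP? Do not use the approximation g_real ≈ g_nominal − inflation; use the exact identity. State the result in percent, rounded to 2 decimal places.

(1 + g_nom) = (1 + g_real)(1 + π), so g_real = 1.0790 / 1.1150 − 1 = -0.03229.

-3.23%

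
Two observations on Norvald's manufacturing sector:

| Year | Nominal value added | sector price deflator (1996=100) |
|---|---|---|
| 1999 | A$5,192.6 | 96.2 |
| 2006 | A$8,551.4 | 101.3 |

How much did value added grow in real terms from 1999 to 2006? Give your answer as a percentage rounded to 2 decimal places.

56.39%

Deflate each year: 1999 → 5192.6/0.962 = 5397.71; 2006 → 8551.4/1.013 = 8441.66.
So real value added changed by 8441.66/5397.71 − 1 = 0.5639, i.e. 56.39%.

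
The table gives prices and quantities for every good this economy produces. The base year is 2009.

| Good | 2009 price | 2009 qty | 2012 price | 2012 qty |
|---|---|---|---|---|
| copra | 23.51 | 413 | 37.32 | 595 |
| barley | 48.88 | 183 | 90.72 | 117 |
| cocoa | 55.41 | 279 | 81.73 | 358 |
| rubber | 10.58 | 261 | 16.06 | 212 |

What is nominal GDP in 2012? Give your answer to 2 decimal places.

65483.70

Nominal GDP 2012 = Σ (p_2012 × q_2012) = 37.32·595 + 90.72·117 + 81.73·358 + 16.06·212 = 65483.70.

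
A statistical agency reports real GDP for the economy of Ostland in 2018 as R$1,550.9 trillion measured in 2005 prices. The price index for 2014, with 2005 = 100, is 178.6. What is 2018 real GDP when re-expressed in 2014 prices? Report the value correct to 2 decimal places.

R$2,769.91 trillion

Real GDP in 2014 prices = Real GDP in 2005 prices × (P_2014/P_2005) = 1550.9 × 1.786 = 2769.91.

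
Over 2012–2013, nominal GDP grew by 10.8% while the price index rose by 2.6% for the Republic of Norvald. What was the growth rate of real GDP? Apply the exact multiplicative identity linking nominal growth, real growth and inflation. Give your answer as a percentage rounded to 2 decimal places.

(1 + g_nom) = (1 + g_real)(1 + π), so g_real = 1.1080 / 1.0260 − 1 = 0.07992.

7.99%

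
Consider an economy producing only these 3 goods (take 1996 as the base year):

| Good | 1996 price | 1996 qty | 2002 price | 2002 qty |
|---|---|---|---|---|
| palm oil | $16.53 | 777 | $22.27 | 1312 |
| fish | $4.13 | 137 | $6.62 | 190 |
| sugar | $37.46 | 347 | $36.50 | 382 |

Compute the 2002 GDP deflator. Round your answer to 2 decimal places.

Nominal GDP 2002 = 22.27·1312 + 6.62·190 + 36.50·382 = 44419.04.
Real GDP 2002 (at 1996 prices) = 16.53·1312 + 4.13·190 + 37.46·382 = 36781.78.
Deflator = Nominal/Real × 100 = 44419.04/36781.78 × 100 = 120.764.

120.76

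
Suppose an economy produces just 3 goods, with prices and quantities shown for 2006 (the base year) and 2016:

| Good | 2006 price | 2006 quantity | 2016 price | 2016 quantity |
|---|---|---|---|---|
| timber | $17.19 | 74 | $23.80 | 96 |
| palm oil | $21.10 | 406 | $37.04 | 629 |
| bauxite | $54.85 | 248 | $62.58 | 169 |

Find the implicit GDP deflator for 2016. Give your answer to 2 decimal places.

Nominal GDP 2016 = 23.80·96 + 37.04·629 + 62.58·169 = 36158.98.
Real GDP 2016 (at 2006 prices) = 17.19·96 + 21.10·629 + 54.85·169 = 24191.79.
Deflator = Nominal/Real × 100 = 36158.98/24191.79 × 100 = 149.468.

149.47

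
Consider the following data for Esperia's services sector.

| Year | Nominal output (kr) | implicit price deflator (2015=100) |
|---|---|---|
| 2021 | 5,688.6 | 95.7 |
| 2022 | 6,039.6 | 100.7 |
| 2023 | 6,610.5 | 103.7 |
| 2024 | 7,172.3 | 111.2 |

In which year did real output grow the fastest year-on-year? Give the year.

2023

2022: real = 6039.6/1.007 = 5997.62; growth vs 2021 (5944.20) = 0.90%.
2023: real = 6610.5/1.037 = 6374.64; growth vs 2022 (5997.62) = 6.29%.
2024: real = 7172.3/1.112 = 6449.91; growth vs 2023 (6374.64) = 1.18%.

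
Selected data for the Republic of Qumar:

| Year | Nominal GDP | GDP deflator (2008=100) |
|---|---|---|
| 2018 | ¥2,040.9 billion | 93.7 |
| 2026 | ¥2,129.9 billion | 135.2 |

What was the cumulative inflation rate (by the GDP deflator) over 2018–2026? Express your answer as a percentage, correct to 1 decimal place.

Price-level change = 135.2 / 93.7 − 1 = 0.4429.

44.3%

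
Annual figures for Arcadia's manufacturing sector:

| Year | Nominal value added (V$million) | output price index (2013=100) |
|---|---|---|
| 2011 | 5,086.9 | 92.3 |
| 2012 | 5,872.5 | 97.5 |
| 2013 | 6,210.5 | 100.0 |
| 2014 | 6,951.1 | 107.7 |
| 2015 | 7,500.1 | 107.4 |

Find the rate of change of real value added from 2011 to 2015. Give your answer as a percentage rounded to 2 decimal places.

Real value added 2011 = 5086.9/0.923 = 5511.27.
Real value added 2015 = 7500.1/1.074 = 6983.33.
Change = 6983.33/5511.27 − 1 = 0.2671.

26.71%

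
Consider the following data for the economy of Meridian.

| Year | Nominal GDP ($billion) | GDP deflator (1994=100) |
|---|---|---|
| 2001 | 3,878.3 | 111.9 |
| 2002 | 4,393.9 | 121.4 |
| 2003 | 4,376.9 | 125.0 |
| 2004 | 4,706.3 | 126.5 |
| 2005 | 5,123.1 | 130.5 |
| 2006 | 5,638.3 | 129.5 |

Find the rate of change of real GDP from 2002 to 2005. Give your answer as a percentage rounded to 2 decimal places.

8.47%

Real GDP 2002 = 4393.9/1.214 = 3619.36.
Real GDP 2005 = 5123.1/1.305 = 3925.75.
Change = 3925.75/3619.36 − 1 = 0.0847.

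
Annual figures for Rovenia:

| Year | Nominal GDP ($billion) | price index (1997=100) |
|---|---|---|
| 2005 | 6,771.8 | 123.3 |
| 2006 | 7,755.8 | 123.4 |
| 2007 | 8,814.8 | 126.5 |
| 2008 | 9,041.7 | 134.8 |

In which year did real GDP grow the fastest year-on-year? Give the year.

2006

2006: real = 7755.8/1.234 = 6285.09; growth vs 2005 (5492.13) = 14.44%.
2007: real = 8814.8/1.265 = 6968.22; growth vs 2006 (6285.09) = 10.87%.
2008: real = 9041.7/1.348 = 6707.49; growth vs 2007 (6968.22) = -3.74%.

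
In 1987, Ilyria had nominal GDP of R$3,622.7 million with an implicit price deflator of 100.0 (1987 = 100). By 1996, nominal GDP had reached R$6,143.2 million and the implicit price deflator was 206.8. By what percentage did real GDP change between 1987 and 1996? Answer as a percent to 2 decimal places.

Deflate each year: 1987 → 3622.7/1.000 = 3622.70; 1996 → 6143.2/2.068 = 2970.60.
So real GDP changed by 2970.60/3622.70 − 1 = -0.1800, i.e. -18.00%.

-18.00%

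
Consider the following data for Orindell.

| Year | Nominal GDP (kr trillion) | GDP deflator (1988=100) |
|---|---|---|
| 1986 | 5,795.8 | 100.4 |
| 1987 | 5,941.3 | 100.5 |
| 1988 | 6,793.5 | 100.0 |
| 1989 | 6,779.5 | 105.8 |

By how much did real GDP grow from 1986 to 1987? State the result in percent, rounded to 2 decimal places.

Real GDP 1986 = 5795.8/1.004 = 5772.71.
Real GDP 1987 = 5941.3/1.005 = 5911.74.
Change = 5911.74/5772.71 − 1 = 0.0241.

2.41%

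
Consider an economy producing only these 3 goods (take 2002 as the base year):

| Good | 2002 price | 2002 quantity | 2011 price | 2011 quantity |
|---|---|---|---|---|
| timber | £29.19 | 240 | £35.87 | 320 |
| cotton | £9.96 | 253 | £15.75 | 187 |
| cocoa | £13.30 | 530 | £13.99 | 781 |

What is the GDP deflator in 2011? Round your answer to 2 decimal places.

117.41

Nominal GDP 2011 = 35.87·320 + 15.75·187 + 13.99·781 = 25349.84.
Real GDP 2011 (at 2002 prices) = 29.19·320 + 9.96·187 + 13.30·781 = 21590.62.
Deflator = Nominal/Real × 100 = 25349.84/21590.62 × 100 = 117.411.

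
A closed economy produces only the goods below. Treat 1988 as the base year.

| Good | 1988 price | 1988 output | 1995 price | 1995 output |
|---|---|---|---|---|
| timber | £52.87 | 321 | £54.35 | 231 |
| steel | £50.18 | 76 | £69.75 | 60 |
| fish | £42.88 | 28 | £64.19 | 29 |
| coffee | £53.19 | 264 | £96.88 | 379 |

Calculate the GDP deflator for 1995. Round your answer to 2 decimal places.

Nominal GDP 1995 = 54.35·231 + 69.75·60 + 64.19·29 + 96.88·379 = 55318.88.
Real GDP 1995 (at 1988 prices) = 52.87·231 + 50.18·60 + 42.88·29 + 53.19·379 = 36626.30.
Deflator = Nominal/Real × 100 = 55318.88/36626.30 × 100 = 151.036.

151.04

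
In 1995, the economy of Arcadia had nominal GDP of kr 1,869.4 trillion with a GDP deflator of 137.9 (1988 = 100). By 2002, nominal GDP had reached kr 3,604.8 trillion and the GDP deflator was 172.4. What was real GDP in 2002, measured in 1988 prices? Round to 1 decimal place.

kr 2,091.0 trillion

Real GDP = Nominal / (GDP deflator/100) = 3604.8 / 1.724 = 2090.95.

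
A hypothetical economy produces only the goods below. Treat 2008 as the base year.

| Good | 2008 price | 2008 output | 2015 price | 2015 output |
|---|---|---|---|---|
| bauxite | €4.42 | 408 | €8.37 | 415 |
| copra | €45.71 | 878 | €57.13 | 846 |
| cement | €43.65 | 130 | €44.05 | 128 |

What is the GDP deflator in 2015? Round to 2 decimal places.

124.63

Nominal GDP 2015 = 8.37·415 + 57.13·846 + 44.05·128 = 57443.93.
Real GDP 2015 (at 2008 prices) = 4.42·415 + 45.71·846 + 43.65·128 = 46092.16.
Deflator = Nominal/Real × 100 = 57443.93/46092.16 × 100 = 124.628.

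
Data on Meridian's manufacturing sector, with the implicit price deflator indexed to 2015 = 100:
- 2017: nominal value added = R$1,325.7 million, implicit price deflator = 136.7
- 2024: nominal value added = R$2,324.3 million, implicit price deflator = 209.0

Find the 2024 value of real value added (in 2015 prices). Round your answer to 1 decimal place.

R$1,112.1 million

Real value added = Nominal / (implicit price deflator/100) = 2324.3 / 2.090 = 1112.11.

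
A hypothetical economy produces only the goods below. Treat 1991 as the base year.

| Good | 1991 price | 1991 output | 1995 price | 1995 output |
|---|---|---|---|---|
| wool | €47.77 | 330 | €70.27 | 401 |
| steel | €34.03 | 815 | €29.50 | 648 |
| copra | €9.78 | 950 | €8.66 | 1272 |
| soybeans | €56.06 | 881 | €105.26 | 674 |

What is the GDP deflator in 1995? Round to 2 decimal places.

Nominal GDP 1995 = 70.27·401 + 29.50·648 + 8.66·1272 + 105.26·674 = 129255.03.
Real GDP 1995 (at 1991 prices) = 47.77·401 + 34.03·648 + 9.78·1272 + 56.06·674 = 91431.81.
Deflator = Nominal/Real × 100 = 129255.03/91431.81 × 100 = 141.368.

141.37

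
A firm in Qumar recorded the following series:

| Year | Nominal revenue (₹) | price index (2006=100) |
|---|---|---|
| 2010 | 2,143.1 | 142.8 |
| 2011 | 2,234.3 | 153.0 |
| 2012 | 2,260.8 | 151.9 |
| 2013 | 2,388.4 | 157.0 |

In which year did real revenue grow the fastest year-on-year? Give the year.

2013

2011: real = 2234.3/1.530 = 1460.33; growth vs 2010 (1500.77) = -2.69%.
2012: real = 2260.8/1.519 = 1488.35; growth vs 2011 (1460.33) = 1.92%.
2013: real = 2388.4/1.570 = 1521.27; growth vs 2012 (1488.35) = 2.21%.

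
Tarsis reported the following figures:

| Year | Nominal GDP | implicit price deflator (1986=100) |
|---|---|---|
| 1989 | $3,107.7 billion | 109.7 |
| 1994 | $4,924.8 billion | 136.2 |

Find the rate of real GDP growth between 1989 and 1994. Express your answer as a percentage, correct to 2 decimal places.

Deflate each year: 1989 → 3107.7/1.097 = 2832.91; 1994 → 4924.8/1.362 = 3615.86.
So real GDP changed by 3615.86/2832.91 − 1 = 0.2764, i.e. 27.64%.

27.64%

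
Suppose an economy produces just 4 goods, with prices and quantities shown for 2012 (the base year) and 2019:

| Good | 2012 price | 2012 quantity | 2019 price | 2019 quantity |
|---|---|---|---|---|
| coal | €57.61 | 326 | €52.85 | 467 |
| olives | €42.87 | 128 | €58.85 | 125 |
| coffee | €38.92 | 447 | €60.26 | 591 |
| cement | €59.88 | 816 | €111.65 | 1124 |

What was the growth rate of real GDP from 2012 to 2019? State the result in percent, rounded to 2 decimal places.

Real GDP 2012 = Nominal GDP 2012 = 57.61·326 + 42.87·128 + 38.92·447 + 59.88·816 = 90527.54.
Real GDP 2019 (at 2012 prices) = 57.61·467 + 42.87·125 + 38.92·591 + 59.88·1124 = 122569.46.
Real growth = 122569.46/90527.54 − 1 = 0.3539.

35.39%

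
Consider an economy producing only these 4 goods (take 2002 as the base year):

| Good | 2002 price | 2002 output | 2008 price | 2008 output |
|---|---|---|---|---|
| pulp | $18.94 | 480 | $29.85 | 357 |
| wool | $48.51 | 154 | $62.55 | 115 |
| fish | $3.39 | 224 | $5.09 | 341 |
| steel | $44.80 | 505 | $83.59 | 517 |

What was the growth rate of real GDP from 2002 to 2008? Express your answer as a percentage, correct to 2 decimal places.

-8.23%

Real GDP 2002 = Nominal GDP 2002 = 18.94·480 + 48.51·154 + 3.39·224 + 44.80·505 = 39945.10.
Real GDP 2008 (at 2002 prices) = 18.94·357 + 48.51·115 + 3.39·341 + 44.80·517 = 36657.82.
Real growth = 36657.82/39945.10 − 1 = -0.0823.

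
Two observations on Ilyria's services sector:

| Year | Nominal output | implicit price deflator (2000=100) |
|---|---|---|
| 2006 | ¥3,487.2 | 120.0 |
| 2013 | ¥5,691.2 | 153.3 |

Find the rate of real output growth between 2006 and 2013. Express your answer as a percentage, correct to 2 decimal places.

Real output 2006 = 3487.2 / 1.200 = 2906.00.
Real output 2013 = 5691.2 / 1.533 = 3712.46.
Real growth = 3712.46 / 2906.00 − 1 = 0.2775.

27.75%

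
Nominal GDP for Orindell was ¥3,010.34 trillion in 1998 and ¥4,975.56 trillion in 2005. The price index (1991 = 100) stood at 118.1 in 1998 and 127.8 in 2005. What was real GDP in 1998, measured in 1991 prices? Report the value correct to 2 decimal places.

¥2,548.98 trillion

Real GDP = Nominal / (price index/100) = 3010.34 / 1.181 = 2548.98.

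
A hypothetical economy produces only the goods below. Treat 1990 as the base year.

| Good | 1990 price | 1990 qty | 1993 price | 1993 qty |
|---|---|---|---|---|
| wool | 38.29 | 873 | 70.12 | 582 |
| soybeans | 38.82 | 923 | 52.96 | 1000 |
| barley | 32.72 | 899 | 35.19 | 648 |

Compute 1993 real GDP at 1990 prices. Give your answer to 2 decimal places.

Real GDP 1993 = Σ (p_1990 × q_1993) = 38.29·582 + 38.82·1000 + 32.72·648 = 82307.34.

82307.34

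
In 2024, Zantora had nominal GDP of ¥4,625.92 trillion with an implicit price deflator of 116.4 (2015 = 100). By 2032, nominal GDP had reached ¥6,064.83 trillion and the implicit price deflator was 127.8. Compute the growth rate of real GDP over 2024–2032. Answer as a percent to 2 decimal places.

19.41%

Real GDP 2024 = 4625.92 / 1.164 = 3974.16.
Real GDP 2032 = 6064.83 / 1.278 = 4745.56.
Real growth = 4745.56 / 3974.16 − 1 = 0.1941.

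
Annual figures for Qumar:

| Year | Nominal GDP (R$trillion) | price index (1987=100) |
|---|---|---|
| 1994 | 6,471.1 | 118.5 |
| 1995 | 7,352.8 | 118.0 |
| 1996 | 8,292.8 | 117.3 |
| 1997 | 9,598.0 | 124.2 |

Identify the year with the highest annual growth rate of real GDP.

1995

1995: real = 7352.8/1.180 = 6231.19; growth vs 1994 (5460.84) = 14.11%.
1996: real = 8292.8/1.173 = 7069.74; growth vs 1995 (6231.19) = 13.46%.
1997: real = 9598.0/1.242 = 7727.86; growth vs 1996 (7069.74) = 9.31%.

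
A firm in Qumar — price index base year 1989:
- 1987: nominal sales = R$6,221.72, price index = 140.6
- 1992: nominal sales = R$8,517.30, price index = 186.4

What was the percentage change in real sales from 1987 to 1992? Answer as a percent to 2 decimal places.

Deflate each year: 1987 → 6221.72/1.406 = 4425.12; 1992 → 8517.30/1.864 = 4569.37.
So real sales changed by 4569.37/4425.12 − 1 = 0.0326, i.e. 3.26%.

3.26%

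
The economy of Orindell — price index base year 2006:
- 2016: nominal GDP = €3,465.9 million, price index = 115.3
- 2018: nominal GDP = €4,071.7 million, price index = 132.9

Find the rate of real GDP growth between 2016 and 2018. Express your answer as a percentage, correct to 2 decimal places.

Deflate each year: 2016 → 3465.9/1.153 = 3005.98; 2018 → 4071.7/1.329 = 3063.73.
So real GDP changed by 3063.73/3005.98 − 1 = 0.0192, i.e. 1.92%.

1.92%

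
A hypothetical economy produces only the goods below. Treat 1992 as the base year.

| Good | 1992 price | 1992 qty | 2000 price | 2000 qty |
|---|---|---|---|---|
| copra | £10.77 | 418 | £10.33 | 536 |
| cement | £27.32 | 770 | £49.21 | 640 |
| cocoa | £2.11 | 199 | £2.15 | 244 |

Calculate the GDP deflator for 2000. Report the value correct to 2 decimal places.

Nominal GDP 2000 = 10.33·536 + 49.21·640 + 2.15·244 = 37555.88.
Real GDP 2000 (at 1992 prices) = 10.77·536 + 27.32·640 + 2.11·244 = 23772.36.
Deflator = Nominal/Real × 100 = 37555.88/23772.36 × 100 = 157.981.

157.98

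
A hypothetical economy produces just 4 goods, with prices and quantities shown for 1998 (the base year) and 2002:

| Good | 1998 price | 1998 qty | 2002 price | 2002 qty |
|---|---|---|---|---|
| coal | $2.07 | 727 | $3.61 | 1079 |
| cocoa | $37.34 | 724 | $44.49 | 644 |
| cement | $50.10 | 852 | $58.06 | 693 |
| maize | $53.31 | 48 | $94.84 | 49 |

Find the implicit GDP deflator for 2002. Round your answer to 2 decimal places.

121.72

Nominal GDP 2002 = 3.61·1079 + 44.49·644 + 58.06·693 + 94.84·49 = 77429.49.
Real GDP 2002 (at 1998 prices) = 2.07·1079 + 37.34·644 + 50.10·693 + 53.31·49 = 63611.98.
Deflator = Nominal/Real × 100 = 77429.49/63611.98 × 100 = 121.722.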